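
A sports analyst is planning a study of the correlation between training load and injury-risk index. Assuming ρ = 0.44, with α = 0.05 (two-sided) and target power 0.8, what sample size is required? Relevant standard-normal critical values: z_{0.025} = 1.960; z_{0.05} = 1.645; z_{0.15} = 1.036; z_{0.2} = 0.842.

Fisher's z: C = ½·ln((1+r)/(1−r)) = ½·ln(2.5714) = 0.4722.
n = ((z_{α/2} + z_β)/C)² + 3.
(1.960 + 0.842) / 0.4722 = 2.802 / 0.4722 = 5.934.
n = 5.934² + 3 = 35.21 + 3 = 38.2.
Round up.

n = 39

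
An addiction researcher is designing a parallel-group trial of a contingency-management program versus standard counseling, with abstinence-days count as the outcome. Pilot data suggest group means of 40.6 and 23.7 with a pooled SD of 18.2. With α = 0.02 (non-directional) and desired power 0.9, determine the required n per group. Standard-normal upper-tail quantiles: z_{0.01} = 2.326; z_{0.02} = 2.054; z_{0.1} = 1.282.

Cohen's d = |M₁ − M₂| / SD_pooled = |40.6 − 23.7| / 18.2 = 16.9 / 18.2 = 0.929.
For two independent groups with equal n: n = 2·((z_{α/2} + z_β) / d)².
z_{α/2} + z_β = 2.326 + 1.282 = 3.608.
n = 2 × (3.608 / 0.929)² = 2 × 3.884² = 2 × 15.08 = 30.2.
Round up to the next whole participant.

n = 31 per group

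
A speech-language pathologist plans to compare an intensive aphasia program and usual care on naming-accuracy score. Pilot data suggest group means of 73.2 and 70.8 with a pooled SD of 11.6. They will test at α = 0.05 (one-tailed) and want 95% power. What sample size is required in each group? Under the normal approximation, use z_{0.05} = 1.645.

n = 506 per group

Cohen's d = |M₁ − M₂| / SD_pooled = |73.2 − 70.8| / 11.6 = 2.4 / 11.6 = 0.207.
For two independent groups with equal n: n = 2·((z_{α} + z_β) / d)².
z_{α} + z_β = 1.645 + 1.645 = 3.290.
n = 2 × (3.290 / 0.207)² = 2 × 15.894² = 2 × 252.61 = 505.2.
Round up to the next whole participant.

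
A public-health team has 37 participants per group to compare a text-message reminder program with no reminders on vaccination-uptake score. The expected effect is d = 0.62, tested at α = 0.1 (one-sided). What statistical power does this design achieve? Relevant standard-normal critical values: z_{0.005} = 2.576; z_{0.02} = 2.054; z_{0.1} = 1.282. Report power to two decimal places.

For two equal groups, power = Φ(d·√(n/2) − z_{α}).
d·√(n/2) = 0.62 × √(37/2) = 0.62 × 4.301 = 2.667.
z_β = 2.667 − 1.282 = 1.385.
Power = Φ(1.385) = 0.917.

power ≈ 0.92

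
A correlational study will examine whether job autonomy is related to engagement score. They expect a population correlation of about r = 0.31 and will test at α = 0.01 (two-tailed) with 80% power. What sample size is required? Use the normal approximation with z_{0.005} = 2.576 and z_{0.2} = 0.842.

n = 117

Fisher's z: C = ½·ln((1+r)/(1−r)) = ½·ln(1.8986) = 0.3205.
n = ((z_{α/2} + z_β)/C)² + 3.
(2.576 + 0.842) / 0.3205 = 3.418 / 0.3205 = 10.665.
n = 10.665² + 3 = 113.73 + 3 = 116.7.
Round up.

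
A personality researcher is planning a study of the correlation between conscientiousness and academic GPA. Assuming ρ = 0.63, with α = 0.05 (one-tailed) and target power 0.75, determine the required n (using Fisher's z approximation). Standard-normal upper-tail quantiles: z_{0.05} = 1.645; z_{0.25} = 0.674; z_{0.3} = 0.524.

n = 13

Fisher's z: C = ½·ln((1+r)/(1−r)) = ½·ln(4.4054) = 0.7414.
n = ((z_{α} + z_β)/C)² + 3.
(1.645 + 0.674) / 0.7414 = 2.319 / 0.7414 = 3.128.
n = 3.128² + 3 = 9.78 + 3 = 12.8.
Round up.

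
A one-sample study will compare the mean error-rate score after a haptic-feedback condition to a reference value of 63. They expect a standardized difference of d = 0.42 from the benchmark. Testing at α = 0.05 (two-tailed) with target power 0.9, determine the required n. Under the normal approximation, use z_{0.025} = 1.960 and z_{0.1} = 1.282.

n = 60

For a one-sample test: n = ((z_{α/2} + z_β) / d)².
z_{α/2} + z_β = 1.960 + 1.282 = 3.242.
n = (3.242 / 0.42)² = 7.719² = 59.58.
Round up.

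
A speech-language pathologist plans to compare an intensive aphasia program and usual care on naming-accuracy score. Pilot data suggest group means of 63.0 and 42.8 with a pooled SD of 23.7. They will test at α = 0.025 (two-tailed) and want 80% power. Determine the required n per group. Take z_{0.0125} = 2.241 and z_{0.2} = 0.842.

n = 27 per group

Cohen's d = |M₁ − M₂| / SD_pooled = |63.0 − 42.8| / 23.7 = 20.2 / 23.7 = 0.852.
For two independent groups with equal n: n = 2·((z_{α/2} + z_β) / d)².
z_{α/2} + z_β = 2.241 + 0.842 = 3.083.
n = 2 × (3.083 / 0.852)² = 2 × 3.619² = 2 × 13.09 = 26.2.
Round up to the next whole participant.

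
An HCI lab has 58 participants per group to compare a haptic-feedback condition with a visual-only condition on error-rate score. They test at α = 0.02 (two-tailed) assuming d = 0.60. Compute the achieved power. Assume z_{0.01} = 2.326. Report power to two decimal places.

power ≈ 0.82

For two equal groups, power = Φ(d·√(n/2) − z_{α/2}).
d·√(n/2) = 0.60 × √(58/2) = 0.60 × 5.385 = 3.231.
z_β = 3.231 − 2.326 = 0.905.
Power = Φ(0.905) = 0.817.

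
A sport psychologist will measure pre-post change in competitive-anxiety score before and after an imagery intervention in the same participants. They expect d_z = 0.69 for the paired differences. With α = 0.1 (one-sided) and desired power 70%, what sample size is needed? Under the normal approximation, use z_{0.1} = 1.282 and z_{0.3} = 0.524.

For a paired (one-sample on differences) test: n = ((z_{α} + z_β) / d)².
z_{α} + z_β = 1.282 + 0.524 = 1.806.
n = (1.806 / 0.69)² = 2.617² = 6.85.
Round up.

n = 7 pairs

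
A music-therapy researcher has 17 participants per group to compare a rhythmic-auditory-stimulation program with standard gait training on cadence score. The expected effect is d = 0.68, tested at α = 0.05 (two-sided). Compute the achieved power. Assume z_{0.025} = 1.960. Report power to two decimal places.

For two equal groups, power = Φ(d·√(n/2) − z_{α/2}).
d·√(n/2) = 0.68 × √(17/2) = 0.68 × 2.915 = 1.983.
z_β = 1.983 − 1.960 = 0.023.
Power = Φ(0.023) = 0.509.

power ≈ 0.51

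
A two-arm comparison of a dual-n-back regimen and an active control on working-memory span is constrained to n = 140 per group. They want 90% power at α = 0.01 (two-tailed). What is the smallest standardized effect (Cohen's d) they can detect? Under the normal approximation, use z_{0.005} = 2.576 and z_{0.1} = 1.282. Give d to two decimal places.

d_min ≈ 0.46

For two independent groups of n = 140 each: d_min = (z_{α/2} + z_β)·√(2/n).
z-sum = 2.576 + 1.282 = 3.858.
d_min = 3.858 × √(2/140) = 3.858 × 0.1195 = 0.461.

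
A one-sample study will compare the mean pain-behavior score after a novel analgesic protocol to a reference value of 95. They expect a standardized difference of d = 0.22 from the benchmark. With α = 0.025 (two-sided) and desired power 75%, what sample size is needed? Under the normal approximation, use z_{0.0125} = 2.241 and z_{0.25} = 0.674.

n = 176

For a one-sample test: n = ((z_{α/2} + z_β) / d)².
z_{α/2} + z_β = 2.241 + 0.674 = 2.915.
n = (2.915 / 0.22)² = 13.250² = 175.56.
Round up.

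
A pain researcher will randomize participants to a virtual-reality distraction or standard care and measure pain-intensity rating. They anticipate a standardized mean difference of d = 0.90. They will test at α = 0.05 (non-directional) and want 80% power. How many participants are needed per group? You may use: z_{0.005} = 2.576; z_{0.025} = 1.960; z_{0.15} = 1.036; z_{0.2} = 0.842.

n = 20 per group

For two independent groups with equal n: n = 2·((z_{α/2} + z_β) / d)².
z_{α/2} + z_β = 1.960 + 0.842 = 2.802.
n = 2 × (2.802 / 0.90)² = 2 × 3.113² = 2 × 9.69 = 19.4.
Round up to the next whole participant.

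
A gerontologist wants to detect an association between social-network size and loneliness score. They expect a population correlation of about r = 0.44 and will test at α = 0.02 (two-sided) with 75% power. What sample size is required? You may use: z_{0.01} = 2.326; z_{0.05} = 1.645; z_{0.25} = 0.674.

n = 44

Fisher's z: C = ½·ln((1+r)/(1−r)) = ½·ln(2.5714) = 0.4722.
n = ((z_{α/2} + z_β)/C)² + 3.
(2.326 + 0.674) / 0.4722 = 3.000 / 0.4722 = 6.353.
n = 6.353² + 3 = 40.36 + 3 = 43.4.
Round up.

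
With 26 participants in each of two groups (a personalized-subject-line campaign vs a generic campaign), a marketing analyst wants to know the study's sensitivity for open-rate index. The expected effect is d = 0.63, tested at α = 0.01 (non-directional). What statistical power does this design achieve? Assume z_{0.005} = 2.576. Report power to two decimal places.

power ≈ 0.38

For two equal groups, power = Φ(d·√(n/2) − z_{α/2}).
d·√(n/2) = 0.63 × √(26/2) = 0.63 × 3.606 = 2.271.
z_β = 2.271 − 2.576 = -0.305.
Power = Φ(-0.305) = 0.380.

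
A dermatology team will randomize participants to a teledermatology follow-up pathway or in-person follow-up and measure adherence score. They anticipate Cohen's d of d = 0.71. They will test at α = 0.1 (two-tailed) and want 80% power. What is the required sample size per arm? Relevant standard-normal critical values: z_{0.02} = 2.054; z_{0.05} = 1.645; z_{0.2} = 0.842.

For two independent groups with equal n: n = 2·((z_{α/2} + z_β) / d)².
z_{α/2} + z_β = 1.645 + 0.842 = 2.487.
n = 2 × (2.487 / 0.71)² = 2 × 3.503² = 2 × 12.27 = 24.5.
Round up to the next whole participant.

n = 25 per group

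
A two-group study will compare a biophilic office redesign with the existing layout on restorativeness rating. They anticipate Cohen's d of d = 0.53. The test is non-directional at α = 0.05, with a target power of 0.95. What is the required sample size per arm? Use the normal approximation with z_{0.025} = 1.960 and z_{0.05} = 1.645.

n = 93 per group

For two independent groups with equal n: n = 2·((z_{α/2} + z_β) / d)².
z_{α/2} + z_β = 1.960 + 1.645 = 3.605.
n = 2 × (3.605 / 0.53)² = 2 × 6.802² = 2 × 46.27 = 92.5.
Round up to the next whole participant.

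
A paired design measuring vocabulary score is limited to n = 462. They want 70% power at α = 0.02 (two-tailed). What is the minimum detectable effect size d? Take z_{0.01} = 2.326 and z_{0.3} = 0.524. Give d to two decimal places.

d_min ≈ 0.13

For a single sample (or paired design) of n = 462: d_min = (z_{α/2} + z_β)/√n.
z-sum = 2.326 + 0.524 = 2.850.
d_min = 2.850 / √462 = 2.850 / 21.494 = 0.133.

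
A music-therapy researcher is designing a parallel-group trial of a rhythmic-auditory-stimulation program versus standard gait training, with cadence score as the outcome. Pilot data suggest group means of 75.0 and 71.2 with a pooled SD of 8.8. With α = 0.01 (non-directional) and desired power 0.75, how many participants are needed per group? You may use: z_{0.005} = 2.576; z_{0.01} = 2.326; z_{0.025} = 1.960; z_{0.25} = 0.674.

Cohen's d = |M₁ − M₂| / SD_pooled = |75.0 − 71.2| / 8.8 = 3.8 / 8.8 = 0.432.
For two independent groups with equal n: n = 2·((z_{α/2} + z_β) / d)².
z_{α/2} + z_β = 2.576 + 0.674 = 3.250.
n = 2 × (3.250 / 0.432)² = 2 × 7.523² = 2 × 56.60 = 113.2.
Round up to the next whole participant.

n = 114 per group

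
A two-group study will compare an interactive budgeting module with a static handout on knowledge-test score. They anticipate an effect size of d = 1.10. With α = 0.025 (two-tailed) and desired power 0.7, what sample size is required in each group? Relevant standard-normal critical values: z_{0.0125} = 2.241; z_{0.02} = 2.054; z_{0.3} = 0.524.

For two independent groups with equal n: n = 2·((z_{α/2} + z_β) / d)².
z_{α/2} + z_β = 2.241 + 0.524 = 2.765.
n = 2 × (2.765 / 1.10)² = 2 × 2.514² = 2 × 6.32 = 12.6.
Round up to the next whole participant.

n = 13 per group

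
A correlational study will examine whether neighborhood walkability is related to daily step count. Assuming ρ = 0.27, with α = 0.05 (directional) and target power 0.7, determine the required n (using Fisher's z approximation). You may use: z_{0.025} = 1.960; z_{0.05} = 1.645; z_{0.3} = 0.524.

Fisher's z: C = ½·ln((1+r)/(1−r)) = ½·ln(1.7397) = 0.2769.
n = ((z_{α} + z_β)/C)² + 3.
(1.645 + 0.524) / 0.2769 = 2.169 / 0.2769 = 7.833.
n = 7.833² + 3 = 61.36 + 3 = 64.4.
Round up.

n = 65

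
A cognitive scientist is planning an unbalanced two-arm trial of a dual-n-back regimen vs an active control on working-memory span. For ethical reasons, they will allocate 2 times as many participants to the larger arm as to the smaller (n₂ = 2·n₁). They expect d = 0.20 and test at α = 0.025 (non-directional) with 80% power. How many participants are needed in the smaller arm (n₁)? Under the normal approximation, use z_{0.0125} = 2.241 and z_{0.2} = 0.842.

With allocation ratio k = n₂/n₁ = 2, Var(x̄₁−x̄₂) = σ²(1/n₁ + 1/(k·n₁)) = σ²·(k+1)/(k·n₁).
So n₁ = (1 + 1/k)·((z_{α/2} + z_β)/d)² = 1.500 × (3.083/0.20)².
n₁ = 1.500 × 237.62 = 356.4.
Round up: n₁ = 357, giving n₂ = 2 × 357 = 714.

n₁ = 357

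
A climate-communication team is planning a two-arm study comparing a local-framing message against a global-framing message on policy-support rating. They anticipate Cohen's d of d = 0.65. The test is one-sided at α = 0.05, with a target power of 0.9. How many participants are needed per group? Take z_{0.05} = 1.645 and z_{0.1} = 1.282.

For two independent groups with equal n: n = 2·((z_{α} + z_β) / d)².
z_{α} + z_β = 1.645 + 1.282 = 2.927.
n = 2 × (2.927 / 0.65)² = 2 × 4.503² = 2 × 20.28 = 40.6.
Round up to the next whole participant.

n = 41 per group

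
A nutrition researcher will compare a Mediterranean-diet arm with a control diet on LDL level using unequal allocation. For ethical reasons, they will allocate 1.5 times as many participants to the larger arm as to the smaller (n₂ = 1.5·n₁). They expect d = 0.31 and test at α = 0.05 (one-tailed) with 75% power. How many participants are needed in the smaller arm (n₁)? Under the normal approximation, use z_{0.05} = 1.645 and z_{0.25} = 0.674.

n₁ = 94

With allocation ratio k = n₂/n₁ = 1.5, Var(x̄₁−x̄₂) = σ²(1/n₁ + 1/(k·n₁)) = σ²·(k+1)/(k·n₁).
So n₁ = (1 + 1/k)·((z_{α} + z_β)/d)² = 1.667 × (2.319/0.31)².
n₁ = 1.667 × 55.96 = 93.3.
Round up: n₁ = 94, giving n₂ = 1.5 × 94 = 141.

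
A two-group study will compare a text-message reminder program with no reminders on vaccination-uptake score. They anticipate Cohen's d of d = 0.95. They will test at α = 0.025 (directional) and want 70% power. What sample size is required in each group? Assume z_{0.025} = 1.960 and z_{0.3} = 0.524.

n = 14 per group

For two independent groups with equal n: n = 2·((z_{α} + z_β) / d)².
z_{α} + z_β = 1.960 + 0.524 = 2.484.
n = 2 × (2.484 / 0.95)² = 2 × 2.615² = 2 × 6.84 = 13.7.
Round up to the next whole participant.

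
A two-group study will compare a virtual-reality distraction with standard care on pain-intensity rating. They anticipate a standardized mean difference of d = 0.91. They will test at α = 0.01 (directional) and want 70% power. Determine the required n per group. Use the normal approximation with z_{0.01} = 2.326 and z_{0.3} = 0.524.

For two independent groups with equal n: n = 2·((z_{α} + z_β) / d)².
z_{α} + z_β = 2.326 + 0.524 = 2.850.
n = 2 × (2.850 / 0.91)² = 2 × 3.132² = 2 × 9.81 = 19.6.
Round up to the next whole participant.

n = 20 per group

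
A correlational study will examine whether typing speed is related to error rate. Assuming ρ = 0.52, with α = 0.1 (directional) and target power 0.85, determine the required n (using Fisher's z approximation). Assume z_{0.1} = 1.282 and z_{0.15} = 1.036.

n = 20

Fisher's z: C = ½·ln((1+r)/(1−r)) = ½·ln(3.1667) = 0.5763.
n = ((z_{α} + z_β)/C)² + 3.
(1.282 + 1.036) / 0.5763 = 2.318 / 0.5763 = 4.022.
n = 4.022² + 3 = 16.18 + 3 = 19.2.
Round up.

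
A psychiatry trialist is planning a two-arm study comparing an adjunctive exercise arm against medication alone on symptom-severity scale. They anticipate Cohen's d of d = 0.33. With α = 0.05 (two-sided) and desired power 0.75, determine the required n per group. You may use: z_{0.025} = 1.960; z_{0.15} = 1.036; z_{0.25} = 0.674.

For two independent groups with equal n: n = 2·((z_{α/2} + z_β) / d)².
z_{α/2} + z_β = 1.960 + 0.674 = 2.634.
n = 2 × (2.634 / 0.33)² = 2 × 7.982² = 2 × 63.71 = 127.4.
Round up to the next whole participant.

n = 128 per group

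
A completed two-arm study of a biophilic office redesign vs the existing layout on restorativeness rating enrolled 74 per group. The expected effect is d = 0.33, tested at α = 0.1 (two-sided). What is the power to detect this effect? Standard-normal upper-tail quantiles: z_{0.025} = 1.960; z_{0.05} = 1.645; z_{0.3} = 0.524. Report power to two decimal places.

power ≈ 0.64

For two equal groups, power = Φ(d·√(n/2) − z_{α/2}).
d·√(n/2) = 0.33 × √(74/2) = 0.33 × 6.083 = 2.007.
z_β = 2.007 − 1.645 = 0.362.
Power = Φ(0.362) = 0.641.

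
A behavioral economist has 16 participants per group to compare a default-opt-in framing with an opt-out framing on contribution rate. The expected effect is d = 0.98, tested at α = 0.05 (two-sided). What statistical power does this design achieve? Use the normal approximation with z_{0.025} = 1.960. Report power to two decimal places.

power ≈ 0.79

For two equal groups, power = Φ(d·√(n/2) − z_{α/2}).
d·√(n/2) = 0.98 × √(16/2) = 0.98 × 2.828 = 2.772.
z_β = 2.772 − 1.960 = 0.812.
Power = Φ(0.812) = 0.792.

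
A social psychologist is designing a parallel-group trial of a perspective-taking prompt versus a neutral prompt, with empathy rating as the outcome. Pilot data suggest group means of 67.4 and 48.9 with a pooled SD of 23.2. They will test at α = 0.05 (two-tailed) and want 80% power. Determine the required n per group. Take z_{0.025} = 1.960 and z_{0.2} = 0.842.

Cohen's d = |M₁ − M₂| / SD_pooled = |67.4 − 48.9| / 23.2 = 18.5 / 23.2 = 0.797.
For two independent groups with equal n: n = 2·((z_{α/2} + z_β) / d)².
z_{α/2} + z_β = 1.960 + 0.842 = 2.802.
n = 2 × (2.802 / 0.797)² = 2 × 3.516² = 2 × 12.36 = 24.7.
Round up to the next whole participant.

n = 25 per group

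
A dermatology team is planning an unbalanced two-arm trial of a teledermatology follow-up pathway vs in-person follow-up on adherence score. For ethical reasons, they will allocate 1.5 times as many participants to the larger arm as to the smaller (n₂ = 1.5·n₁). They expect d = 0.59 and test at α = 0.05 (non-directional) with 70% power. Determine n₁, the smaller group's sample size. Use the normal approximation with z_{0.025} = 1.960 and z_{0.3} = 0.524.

With allocation ratio k = n₂/n₁ = 1.5, Var(x̄₁−x̄₂) = σ²(1/n₁ + 1/(k·n₁)) = σ²·(k+1)/(k·n₁).
So n₁ = (1 + 1/k)·((z_{α/2} + z_β)/d)² = 1.667 × (2.484/0.59)².
n₁ = 1.667 × 17.73 = 29.5.
Round up: n₁ = 30, giving n₂ = 1.5 × 30 = 45.

n₁ = 30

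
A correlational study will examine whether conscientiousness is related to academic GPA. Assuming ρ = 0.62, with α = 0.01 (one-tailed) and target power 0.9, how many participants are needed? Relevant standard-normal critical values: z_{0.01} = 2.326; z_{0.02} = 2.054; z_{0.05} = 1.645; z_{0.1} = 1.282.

Fisher's z: C = ½·ln((1+r)/(1−r)) = ½·ln(4.2632) = 0.7250.
n = ((z_{α} + z_β)/C)² + 3.
(2.326 + 1.282) / 0.7250 = 3.608 / 0.7250 = 4.977.
n = 4.977² + 3 = 24.77 + 3 = 27.8.
Round up.

n = 28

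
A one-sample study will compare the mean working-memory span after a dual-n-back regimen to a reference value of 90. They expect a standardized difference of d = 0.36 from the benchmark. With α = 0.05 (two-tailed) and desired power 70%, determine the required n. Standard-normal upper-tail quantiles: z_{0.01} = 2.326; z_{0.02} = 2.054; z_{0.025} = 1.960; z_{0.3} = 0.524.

For a one-sample test: n = ((z_{α/2} + z_β) / d)².
z_{α/2} + z_β = 1.960 + 0.524 = 2.484.
n = (2.484 / 0.36)² = 6.900² = 47.61.
Round up.

n = 48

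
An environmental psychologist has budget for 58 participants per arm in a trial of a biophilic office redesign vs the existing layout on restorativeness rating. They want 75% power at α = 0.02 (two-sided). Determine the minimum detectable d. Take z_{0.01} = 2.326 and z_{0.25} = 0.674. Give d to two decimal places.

For two independent groups of n = 58 each: d_min = (z_{α/2} + z_β)·√(2/n).
z-sum = 2.326 + 0.674 = 3.000.
d_min = 3.000 × √(2/58) = 3.000 × 0.1857 = 0.557.

d_min ≈ 0.56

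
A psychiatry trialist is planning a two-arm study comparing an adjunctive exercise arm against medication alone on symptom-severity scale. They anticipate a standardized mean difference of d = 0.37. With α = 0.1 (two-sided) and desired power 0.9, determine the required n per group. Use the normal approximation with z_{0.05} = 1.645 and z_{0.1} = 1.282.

For two independent groups with equal n: n = 2·((z_{α/2} + z_β) / d)².
z_{α/2} + z_β = 1.645 + 1.282 = 2.927.
n = 2 × (2.927 / 0.37)² = 2 × 7.911² = 2 × 62.58 = 125.2.
Round up to the next whole participant.

n = 126 per group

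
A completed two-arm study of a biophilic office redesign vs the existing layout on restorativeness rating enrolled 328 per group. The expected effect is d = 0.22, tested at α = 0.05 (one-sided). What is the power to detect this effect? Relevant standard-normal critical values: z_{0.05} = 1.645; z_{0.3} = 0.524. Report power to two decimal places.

power ≈ 0.88

For two equal groups, power = Φ(d·√(n/2) − z_{α}).
d·√(n/2) = 0.22 × √(328/2) = 0.22 × 12.806 = 2.817.
z_β = 2.817 − 1.645 = 1.172.
Power = Φ(1.172) = 0.879.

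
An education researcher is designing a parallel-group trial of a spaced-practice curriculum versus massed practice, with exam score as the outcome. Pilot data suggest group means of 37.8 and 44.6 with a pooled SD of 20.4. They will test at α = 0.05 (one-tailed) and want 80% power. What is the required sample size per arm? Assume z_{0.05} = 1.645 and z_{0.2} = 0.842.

n = 112 per group

Cohen's d = |M₁ − M₂| / SD_pooled = |37.8 − 44.6| / 20.4 = 6.8 / 20.4 = 0.333.
For two independent groups with equal n: n = 2·((z_{α} + z_β) / d)².
z_{α} + z_β = 1.645 + 0.842 = 2.487.
n = 2 × (2.487 / 0.333)² = 2 × 7.468² = 2 × 55.78 = 111.6.
Round up to the next whole participant.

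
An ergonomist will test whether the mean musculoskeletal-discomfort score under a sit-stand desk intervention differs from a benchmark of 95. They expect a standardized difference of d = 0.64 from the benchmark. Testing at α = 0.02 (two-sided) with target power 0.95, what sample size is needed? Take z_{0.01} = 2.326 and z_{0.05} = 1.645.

For a one-sample test: n = ((z_{α/2} + z_β) / d)².
z_{α/2} + z_β = 2.326 + 1.645 = 3.971.
n = (3.971 / 0.64)² = 6.205² = 38.50.
Round up.

n = 39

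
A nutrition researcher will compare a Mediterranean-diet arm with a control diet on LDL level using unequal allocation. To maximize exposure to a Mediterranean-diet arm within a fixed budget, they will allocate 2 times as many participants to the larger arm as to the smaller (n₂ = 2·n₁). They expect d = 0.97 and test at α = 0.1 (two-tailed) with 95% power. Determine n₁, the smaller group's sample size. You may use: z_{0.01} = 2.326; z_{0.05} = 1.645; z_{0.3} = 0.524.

With allocation ratio k = n₂/n₁ = 2, Var(x̄₁−x̄₂) = σ²(1/n₁ + 1/(k·n₁)) = σ²·(k+1)/(k·n₁).
So n₁ = (1 + 1/k)·((z_{α/2} + z_β)/d)² = 1.500 × (3.290/0.97)².
n₁ = 1.500 × 11.50 = 17.3.
Round up: n₁ = 18, giving n₂ = 2 × 18 = 36.

n₁ = 18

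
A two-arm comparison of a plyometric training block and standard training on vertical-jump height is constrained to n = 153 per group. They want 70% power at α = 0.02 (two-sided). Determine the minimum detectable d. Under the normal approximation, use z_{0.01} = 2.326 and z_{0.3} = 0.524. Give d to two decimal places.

For two independent groups of n = 153 each: d_min = (z_{α/2} + z_β)·√(2/n).
z-sum = 2.326 + 0.524 = 2.850.
d_min = 2.850 × √(2/153) = 2.850 × 0.1143 = 0.326.

d_min ≈ 0.33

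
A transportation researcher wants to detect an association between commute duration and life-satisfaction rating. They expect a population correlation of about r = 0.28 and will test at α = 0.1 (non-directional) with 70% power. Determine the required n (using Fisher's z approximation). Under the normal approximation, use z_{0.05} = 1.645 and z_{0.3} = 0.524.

n = 60

Fisher's z: C = ½·ln((1+r)/(1−r)) = ½·ln(1.7778) = 0.2877.
n = ((z_{α/2} + z_β)/C)² + 3.
(1.645 + 0.524) / 0.2877 = 2.169 / 0.2877 = 7.539.
n = 7.539² + 3 = 56.84 + 3 = 59.8.
Round up.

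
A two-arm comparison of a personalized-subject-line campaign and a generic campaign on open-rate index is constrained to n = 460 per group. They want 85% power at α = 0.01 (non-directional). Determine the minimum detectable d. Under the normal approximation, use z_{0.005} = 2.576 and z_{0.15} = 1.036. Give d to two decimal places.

d_min ≈ 0.24

For two independent groups of n = 460 each: d_min = (z_{α/2} + z_β)·√(2/n).
z-sum = 2.576 + 1.036 = 3.612.
d_min = 3.612 × √(2/460) = 3.612 × 0.0659 = 0.238.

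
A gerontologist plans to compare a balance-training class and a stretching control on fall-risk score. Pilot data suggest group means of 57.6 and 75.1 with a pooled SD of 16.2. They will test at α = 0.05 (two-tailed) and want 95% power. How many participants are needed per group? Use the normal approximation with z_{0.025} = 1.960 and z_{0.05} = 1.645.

n = 23 per group

Cohen's d = |M₁ − M₂| / SD_pooled = |57.6 − 75.1| / 16.2 = 17.5 / 16.2 = 1.080.
For two independent groups with equal n: n = 2·((z_{α/2} + z_β) / d)².
z_{α/2} + z_β = 1.960 + 1.645 = 3.605.
n = 2 × (3.605 / 1.080)² = 2 × 3.338² = 2 × 11.14 = 22.3.
Round up to the next whole participant.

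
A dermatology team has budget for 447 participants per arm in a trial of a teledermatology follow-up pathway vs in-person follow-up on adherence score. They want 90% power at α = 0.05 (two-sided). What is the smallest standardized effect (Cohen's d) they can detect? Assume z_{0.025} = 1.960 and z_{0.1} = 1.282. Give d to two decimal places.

d_min ≈ 0.22

For two independent groups of n = 447 each: d_min = (z_{α/2} + z_β)·√(2/n).
z-sum = 1.960 + 1.282 = 3.242.
d_min = 3.242 × √(2/447) = 3.242 × 0.0669 = 0.217.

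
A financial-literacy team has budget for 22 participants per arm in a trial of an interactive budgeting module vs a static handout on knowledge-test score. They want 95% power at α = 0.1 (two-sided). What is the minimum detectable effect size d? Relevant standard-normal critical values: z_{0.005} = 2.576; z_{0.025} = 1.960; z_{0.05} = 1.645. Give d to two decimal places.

For two independent groups of n = 22 each: d_min = (z_{α/2} + z_β)·√(2/n).
z-sum = 1.645 + 1.645 = 3.290.
d_min = 3.290 × √(2/22) = 3.290 × 0.3015 = 0.992.

d_min ≈ 0.99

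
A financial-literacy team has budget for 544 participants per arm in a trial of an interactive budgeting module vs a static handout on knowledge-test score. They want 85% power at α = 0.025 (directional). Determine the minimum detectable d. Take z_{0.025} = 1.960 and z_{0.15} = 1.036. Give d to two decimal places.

d_min ≈ 0.18

For two independent groups of n = 544 each: d_min = (z_{α} + z_β)·√(2/n).
z-sum = 1.960 + 1.036 = 2.996.
d_min = 2.996 × √(2/544) = 2.996 × 0.0606 = 0.182.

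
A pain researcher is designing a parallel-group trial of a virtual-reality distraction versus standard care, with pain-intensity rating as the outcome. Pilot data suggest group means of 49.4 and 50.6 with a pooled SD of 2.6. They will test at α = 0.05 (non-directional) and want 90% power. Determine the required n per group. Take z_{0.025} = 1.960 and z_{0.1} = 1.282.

n = 99 per group

Cohen's d = |M₁ − M₂| / SD_pooled = |49.4 − 50.6| / 2.6 = 1.2 / 2.6 = 0.462.
For two independent groups with equal n: n = 2·((z_{α/2} + z_β) / d)².
z_{α/2} + z_β = 1.960 + 1.282 = 3.242.
n = 2 × (3.242 / 0.462)² = 2 × 7.017² = 2 × 49.24 = 98.5.
Round up to the next whole participant.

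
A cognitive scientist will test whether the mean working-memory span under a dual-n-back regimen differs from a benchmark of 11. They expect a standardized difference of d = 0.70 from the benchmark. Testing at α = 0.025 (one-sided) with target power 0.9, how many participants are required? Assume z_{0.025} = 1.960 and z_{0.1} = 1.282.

n = 22

For a one-sample test: n = ((z_{α} + z_β) / d)².
z_{α} + z_β = 1.960 + 1.282 = 3.242.
n = (3.242 / 0.70)² = 4.631² = 21.45.
Round up.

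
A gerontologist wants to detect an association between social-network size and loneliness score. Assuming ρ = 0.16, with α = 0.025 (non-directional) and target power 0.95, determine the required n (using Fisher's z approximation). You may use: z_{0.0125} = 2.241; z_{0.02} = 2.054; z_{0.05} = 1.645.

Fisher's z: C = ½·ln((1+r)/(1−r)) = ½·ln(1.3810) = 0.1614.
n = ((z_{α/2} + z_β)/C)² + 3.
(2.241 + 1.645) / 0.1614 = 3.886 / 0.1614 = 24.077.
n = 24.077² + 3 = 579.69 + 3 = 582.7.
Round up.

n = 583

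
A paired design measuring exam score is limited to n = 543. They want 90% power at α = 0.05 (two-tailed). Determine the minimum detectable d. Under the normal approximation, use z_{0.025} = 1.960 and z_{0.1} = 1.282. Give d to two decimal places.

For a single sample (or paired design) of n = 543: d_min = (z_{α/2} + z_β)/√n.
z-sum = 1.960 + 1.282 = 3.242.
d_min = 3.242 / √543 = 3.242 / 23.302 = 0.139.

d_min ≈ 0.14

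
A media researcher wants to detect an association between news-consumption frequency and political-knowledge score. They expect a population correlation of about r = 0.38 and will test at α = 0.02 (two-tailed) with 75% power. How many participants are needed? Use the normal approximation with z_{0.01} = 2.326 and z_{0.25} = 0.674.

Fisher's z: C = ½·ln((1+r)/(1−r)) = ½·ln(2.2258) = 0.4001.
n = ((z_{α/2} + z_β)/C)² + 3.
(2.326 + 0.674) / 0.4001 = 3.000 / 0.4001 = 7.498.
n = 7.498² + 3 = 56.22 + 3 = 59.2.
Round up.

n = 60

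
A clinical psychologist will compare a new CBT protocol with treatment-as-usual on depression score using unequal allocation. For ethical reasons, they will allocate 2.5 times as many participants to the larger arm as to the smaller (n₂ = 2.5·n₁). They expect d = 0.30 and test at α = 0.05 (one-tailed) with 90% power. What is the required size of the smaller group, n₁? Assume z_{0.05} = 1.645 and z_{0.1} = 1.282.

n₁ = 134

With allocation ratio k = n₂/n₁ = 2.5, Var(x̄₁−x̄₂) = σ²(1/n₁ + 1/(k·n₁)) = σ²·(k+1)/(k·n₁).
So n₁ = (1 + 1/k)·((z_{α} + z_β)/d)² = 1.400 × (2.927/0.30)².
n₁ = 1.400 × 95.19 = 133.3.
Round up: n₁ = 134, giving n₂ = 2.5 × 134 = 335.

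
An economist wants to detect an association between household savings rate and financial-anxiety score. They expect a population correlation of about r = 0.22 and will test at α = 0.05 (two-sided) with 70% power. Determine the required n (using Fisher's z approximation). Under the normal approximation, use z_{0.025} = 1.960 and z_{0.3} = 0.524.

n = 127

Fisher's z: C = ½·ln((1+r)/(1−r)) = ½·ln(1.5641) = 0.2237.
n = ((z_{α/2} + z_β)/C)² + 3.
(1.960 + 0.524) / 0.2237 = 2.484 / 0.2237 = 11.104.
n = 11.104² + 3 = 123.30 + 3 = 126.3.
Round up.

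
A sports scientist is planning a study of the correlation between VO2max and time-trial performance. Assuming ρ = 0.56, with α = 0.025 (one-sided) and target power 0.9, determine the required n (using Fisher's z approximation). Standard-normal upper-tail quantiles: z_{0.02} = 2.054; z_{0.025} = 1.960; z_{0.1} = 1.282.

Fisher's z: C = ½·ln((1+r)/(1−r)) = ½·ln(3.5455) = 0.6328.
n = ((z_{α} + z_β)/C)² + 3.
(1.960 + 1.282) / 0.6328 = 3.242 / 0.6328 = 5.123.
n = 5.123² + 3 = 26.25 + 3 = 29.2.
Round up.

n = 30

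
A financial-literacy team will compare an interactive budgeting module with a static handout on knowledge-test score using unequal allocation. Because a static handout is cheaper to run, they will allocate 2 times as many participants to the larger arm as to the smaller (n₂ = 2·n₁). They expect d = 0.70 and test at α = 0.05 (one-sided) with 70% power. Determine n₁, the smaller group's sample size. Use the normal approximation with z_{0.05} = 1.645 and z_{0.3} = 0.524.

n₁ = 15

With allocation ratio k = n₂/n₁ = 2, Var(x̄₁−x̄₂) = σ²(1/n₁ + 1/(k·n₁)) = σ²·(k+1)/(k·n₁).
So n₁ = (1 + 1/k)·((z_{α} + z_β)/d)² = 1.500 × (2.169/0.70)².
n₁ = 1.500 × 9.60 = 14.4.
Round up: n₁ = 15, giving n₂ = 2 × 15 = 30.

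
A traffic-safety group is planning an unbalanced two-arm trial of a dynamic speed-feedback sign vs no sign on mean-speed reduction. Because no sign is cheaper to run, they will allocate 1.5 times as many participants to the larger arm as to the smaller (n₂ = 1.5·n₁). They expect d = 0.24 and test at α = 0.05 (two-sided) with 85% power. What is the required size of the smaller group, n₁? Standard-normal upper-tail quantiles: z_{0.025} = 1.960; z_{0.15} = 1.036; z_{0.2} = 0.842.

With allocation ratio k = n₂/n₁ = 1.5, Var(x̄₁−x̄₂) = σ²(1/n₁ + 1/(k·n₁)) = σ²·(k+1)/(k·n₁).
So n₁ = (1 + 1/k)·((z_{α/2} + z_β)/d)² = 1.667 × (2.996/0.24)².
n₁ = 1.667 × 155.83 = 259.7.
Round up: n₁ = 260, giving n₂ = 1.5 × 260 = 390.

n₁ = 260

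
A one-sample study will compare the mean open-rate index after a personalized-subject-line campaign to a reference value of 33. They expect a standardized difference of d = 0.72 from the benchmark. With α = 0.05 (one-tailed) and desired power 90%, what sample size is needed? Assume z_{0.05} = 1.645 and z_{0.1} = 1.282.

For a one-sample test: n = ((z_{α} + z_β) / d)².
z_{α} + z_β = 1.645 + 1.282 = 2.927.
n = (2.927 / 0.72)² = 4.065² = 16.53.
Round up.

n = 17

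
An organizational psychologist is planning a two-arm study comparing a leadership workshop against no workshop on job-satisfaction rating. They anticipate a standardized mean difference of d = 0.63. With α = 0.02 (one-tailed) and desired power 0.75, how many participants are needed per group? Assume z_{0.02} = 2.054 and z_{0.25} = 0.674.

For two independent groups with equal n: n = 2·((z_{α} + z_β) / d)².
z_{α} + z_β = 2.054 + 0.674 = 2.728.
n = 2 × (2.728 / 0.63)² = 2 × 4.330² = 2 × 18.75 = 37.5.
Round up to the next whole participant.

n = 38 per group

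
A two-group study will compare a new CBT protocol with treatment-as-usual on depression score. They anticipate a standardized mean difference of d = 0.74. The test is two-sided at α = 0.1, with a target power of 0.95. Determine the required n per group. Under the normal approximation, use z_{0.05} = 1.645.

For two independent groups with equal n: n = 2·((z_{α/2} + z_β) / d)².
z_{α/2} + z_β = 1.645 + 1.645 = 3.290.
n = 2 × (3.290 / 0.74)² = 2 × 4.446² = 2 × 19.77 = 39.5.
Round up to the next whole participant.

n = 40 per group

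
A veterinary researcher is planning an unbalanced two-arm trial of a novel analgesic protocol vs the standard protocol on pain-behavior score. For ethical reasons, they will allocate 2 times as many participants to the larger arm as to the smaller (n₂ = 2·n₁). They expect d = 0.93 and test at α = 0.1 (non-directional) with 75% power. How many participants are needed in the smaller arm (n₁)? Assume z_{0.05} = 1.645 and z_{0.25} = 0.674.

With allocation ratio k = n₂/n₁ = 2, Var(x̄₁−x̄₂) = σ²(1/n₁ + 1/(k·n₁)) = σ²·(k+1)/(k·n₁).
So n₁ = (1 + 1/k)·((z_{α/2} + z_β)/d)² = 1.500 × (2.319/0.93)².
n₁ = 1.500 × 6.22 = 9.3.
Round up: n₁ = 10, giving n₂ = 2 × 10 = 20.

n₁ = 10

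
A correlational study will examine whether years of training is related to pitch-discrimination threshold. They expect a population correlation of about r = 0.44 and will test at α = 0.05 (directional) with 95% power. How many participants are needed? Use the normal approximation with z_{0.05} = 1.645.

n = 52

Fisher's z: C = ½·ln((1+r)/(1−r)) = ½·ln(2.5714) = 0.4722.
n = ((z_{α} + z_β)/C)² + 3.
(1.645 + 1.645) / 0.4722 = 3.290 / 0.4722 = 6.967.
n = 6.967² + 3 = 48.54 + 3 = 51.5.
Round up.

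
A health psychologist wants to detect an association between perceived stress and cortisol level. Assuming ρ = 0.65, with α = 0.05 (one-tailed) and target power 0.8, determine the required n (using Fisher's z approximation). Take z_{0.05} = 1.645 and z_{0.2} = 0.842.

n = 14

Fisher's z: C = ½·ln((1+r)/(1−r)) = ½·ln(4.7143) = 0.7753.
n = ((z_{α} + z_β)/C)² + 3.
(1.645 + 0.842) / 0.7753 = 2.487 / 0.7753 = 3.208.
n = 3.208² + 3 = 10.29 + 3 = 13.3.
Round up.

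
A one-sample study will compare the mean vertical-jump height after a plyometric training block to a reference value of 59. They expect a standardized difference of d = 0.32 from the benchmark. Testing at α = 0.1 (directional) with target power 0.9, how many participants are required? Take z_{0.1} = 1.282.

n = 65

For a one-sample test: n = ((z_{α} + z_β) / d)².
z_{α} + z_β = 1.282 + 1.282 = 2.564.
n = (2.564 / 0.32)² = 8.012² = 64.20.
Round up.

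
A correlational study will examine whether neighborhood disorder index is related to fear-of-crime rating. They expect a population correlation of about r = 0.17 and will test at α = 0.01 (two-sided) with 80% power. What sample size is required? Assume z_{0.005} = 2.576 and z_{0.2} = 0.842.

Fisher's z: C = ½·ln((1+r)/(1−r)) = ½·ln(1.4096) = 0.1717.
n = ((z_{α/2} + z_β)/C)² + 3.
(2.576 + 0.842) / 0.1717 = 3.418 / 0.1717 = 19.907.
n = 19.907² + 3 = 396.28 + 3 = 399.3.
Round up.

n = 400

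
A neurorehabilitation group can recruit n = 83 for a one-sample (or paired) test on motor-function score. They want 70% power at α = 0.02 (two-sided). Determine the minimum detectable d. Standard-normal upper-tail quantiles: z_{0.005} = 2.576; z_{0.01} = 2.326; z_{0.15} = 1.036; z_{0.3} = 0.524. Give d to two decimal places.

For a single sample (or paired design) of n = 83: d_min = (z_{α/2} + z_β)/√n.
z-sum = 2.326 + 0.524 = 2.850.
d_min = 2.850 / √83 = 2.850 / 9.110 = 0.313.

d_min ≈ 0.31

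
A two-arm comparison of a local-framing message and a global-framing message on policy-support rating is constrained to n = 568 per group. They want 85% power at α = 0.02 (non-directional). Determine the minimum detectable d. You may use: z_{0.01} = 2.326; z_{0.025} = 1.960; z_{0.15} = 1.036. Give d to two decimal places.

For two independent groups of n = 568 each: d_min = (z_{α/2} + z_β)·√(2/n).
z-sum = 2.326 + 1.036 = 3.362.
d_min = 3.362 × √(2/568) = 3.362 × 0.0593 = 0.199.

d_min ≈ 0.20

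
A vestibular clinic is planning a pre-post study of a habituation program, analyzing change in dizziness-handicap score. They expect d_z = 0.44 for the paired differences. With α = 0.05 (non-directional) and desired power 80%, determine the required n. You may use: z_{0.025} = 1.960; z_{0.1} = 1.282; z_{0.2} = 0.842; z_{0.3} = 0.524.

n = 41 pairs

For a paired (one-sample on differences) test: n = ((z_{α/2} + z_β) / d)².
z_{α/2} + z_β = 1.960 + 0.842 = 2.802.
n = (2.802 / 0.44)² = 6.368² = 40.55.
Round up.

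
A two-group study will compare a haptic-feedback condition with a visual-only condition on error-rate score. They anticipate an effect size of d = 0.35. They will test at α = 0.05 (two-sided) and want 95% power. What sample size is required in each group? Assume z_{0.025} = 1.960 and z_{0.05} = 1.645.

For two independent groups with equal n: n = 2·((z_{α/2} + z_β) / d)².
z_{α/2} + z_β = 1.960 + 1.645 = 3.605.
n = 2 × (3.605 / 0.35)² = 2 × 10.300² = 2 × 106.09 = 212.2.
Round up to the next whole participant.

n = 213 per group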